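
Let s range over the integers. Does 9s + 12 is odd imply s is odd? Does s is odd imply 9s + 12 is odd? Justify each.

The biconditional holds.

(→) Suppose 9s + 12 is odd. Since 9 is odd, 9s and s have the same parity, so 9s + 12 ≡ s + 12 (mod 2). As 12 is even, 9s + 12 is odd exactly when s is odd. Thus s is odd.

(←) Conversely, suppose s is odd; write s = 2j + 1. Then 9s + 12 = 9·(2j + 1) + 12 = 2·9j + 21, which is odd.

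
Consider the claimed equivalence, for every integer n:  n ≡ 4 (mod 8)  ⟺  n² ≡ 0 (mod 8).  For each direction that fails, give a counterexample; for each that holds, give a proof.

Only the forward implication holds.

(→) Suppose n ≡ 4 (mod 8). Write n = 8j + 4. Then (8j + 4)² = 64j² + 64j + 16 = 8(8j² + 8j + 2) + 0, so n² ≡ 0 (mod 8).

(←) This fails: take n = 0. Then 0² = 0 ≡ 0 (mod 8), yet 0 ≡ 0 (mod 8), not 4.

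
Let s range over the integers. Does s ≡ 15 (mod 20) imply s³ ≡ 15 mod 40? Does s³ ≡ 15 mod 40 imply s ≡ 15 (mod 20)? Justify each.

(⇒) This fails: take s = 35. Then 35 ≡ 15 (mod 20), but 35³ = 42875 ≡ 35 (mod 40), not 15.

(⇐) Conversely, the residues r modulo 40 with r³ ≡ 15 (mod 40) are exactly {15}, and each is ≡ 15 (mod 20).

(⇒) fails; (⇐) holds.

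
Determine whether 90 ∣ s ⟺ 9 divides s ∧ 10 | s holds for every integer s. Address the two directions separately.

(⟹) If 90 ∣ s, write s = 90q. Since 90 = 10·9, s = 9·(10q), so 9 ∣ s; and since 90 = 9·10, s = 10·(9q), so 10 ∣ s.

(⟸) Suppose 9 ∣ s and 10 ∣ s. Any common multiple of 9 and 10 is a multiple of their lcm; here gcd(9, 10) = 1, so lcm(9, 10) = 9·10 = 90, so 90 ∣ s.

Both directions hold; the statement is true.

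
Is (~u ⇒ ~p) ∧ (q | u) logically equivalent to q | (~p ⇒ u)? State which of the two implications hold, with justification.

Not equivalent: only (⇒) holds.

[⇒] Assume the antecedent. If q is true, q | (~p ⇒ u) reduces to true regardless of the other variables. If q is false, the antecedent forces (q = F, u = T, p = F) or (q = F, u = T, p = T), and q | (~p ⇒ u) holds there. Either way q | (~p ⇒ u) holds.

[⇐] This fails. Under q = F, u = F, p = T, the left side is false but the right side is true.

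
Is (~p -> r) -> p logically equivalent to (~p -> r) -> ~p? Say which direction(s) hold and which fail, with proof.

(⇒) fails and (⇐) fails.

(⟹) This fails. Under r = F, p = T, the left side is true but the right side is false.

(⟸) This fails. Under r = T, p = F, the left side is false but the right side is true.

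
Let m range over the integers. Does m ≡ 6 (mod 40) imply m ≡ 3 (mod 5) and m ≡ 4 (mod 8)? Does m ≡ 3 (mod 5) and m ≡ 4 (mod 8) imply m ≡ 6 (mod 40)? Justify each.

(⇒) This fails: m = 6 gives 6 ≡ 6 (mod 40) but 6 ≡ 1 (mod 5), so the conjunction on the right does not hold.

(⇐) This fails: m = 28 satisfies both congruences on the right (28 ≡ 3 mod 5 and 28 ≡ 4 mod 8) yet 28 ≡ 28 (mod 40), not 6.

Neither implication holds.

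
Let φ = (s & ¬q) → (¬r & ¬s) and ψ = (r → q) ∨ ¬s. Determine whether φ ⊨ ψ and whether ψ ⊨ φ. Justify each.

(⟹) Assume the antecedent. If s is true, the antecedent forces (r = F, s = T, q = T) or (r = T, s = T, q = T), and (r → q) ∨ ¬s holds there. If s is false, (r → q) ∨ ¬s reduces to true regardless of the other variables. Either way (r → q) ∨ ¬s holds.

(⟸) This fails. Under r = F, s = T, q = F, the left side is false but the right side is true.

Only the forward implication holds.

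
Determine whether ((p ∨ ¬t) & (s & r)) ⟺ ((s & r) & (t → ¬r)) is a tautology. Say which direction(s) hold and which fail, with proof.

(←) Assume the antecedent. If s is true, the antecedent forces (s = T, r = T, t = F, p = F) or (s = T, r = T, t = F, p = T), and (p ∨ ¬t) & (s & r) holds there. If s is false, the antecedent cannot hold. Either way (p ∨ ¬t) & (s & r) holds.

(→) This fails. Under s = T, r = T, t = T, p = T, the left side is true but the right side is false.

The forward direction fails; the converse holds.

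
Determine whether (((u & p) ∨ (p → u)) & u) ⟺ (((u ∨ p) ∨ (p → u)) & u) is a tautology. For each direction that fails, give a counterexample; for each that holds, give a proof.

Equivalent; both directions hold.

(→) Assume the antecedent. If u is true, ((u ∨ p) ∨ (p → u)) & u reduces to true regardless of the other variables. If u is false, the antecedent cannot hold. Either way ((u ∨ p) ∨ (p → u)) & u holds.

(←) Assume the antecedent. If u is true, ((u & p) ∨ (p → u)) & u reduces to true regardless of the other variables. If u is false, the antecedent cannot hold. Either way ((u & p) ∨ (p → u)) & u holds.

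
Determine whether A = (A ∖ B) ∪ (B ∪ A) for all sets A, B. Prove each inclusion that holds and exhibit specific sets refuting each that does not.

Reverse inclusion. This inclusion fails. Take A = ∅, B = {1}; then 1 ∈ (A ∖ B) ∪ (B ∪ A) but 1 ∉ A.

Forward inclusion. Let x ∈ A. Then either x ∈ A and x ∉ B; or x ∈ A ∩ B. In each case x ∈ (A ∖ B) ∪ (B ∪ A), so A ⊆ (A ∖ B) ∪ (B ∪ A).

The sets are not equal: only the forward inclusion holds.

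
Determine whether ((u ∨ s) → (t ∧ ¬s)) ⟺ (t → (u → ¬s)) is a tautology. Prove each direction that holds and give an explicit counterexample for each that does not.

Converse. This fails. Under u = T, t = F, s = F, the left side is false but the right side is true.

Forward direction. Assume the antecedent. If u is true, the antecedent forces (u = T, t = T, s = F), and t → (u → ¬s) holds there. If u is false, t → (u → ¬s) reduces to true regardless of the other variables. Either way t → (u → ¬s) holds.

Only the forward direction holds.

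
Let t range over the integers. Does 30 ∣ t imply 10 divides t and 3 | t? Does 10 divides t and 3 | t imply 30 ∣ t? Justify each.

Both directions hold; the statement is true.

(→) If 30 ∣ t, write t = 30q. Since 30 = 3·10, t = 10·(3q), so 10 ∣ t; and since 30 = 10·3, t = 3·(10q), so 3 ∣ t.

(←) Suppose 10 ∣ t and 3 ∣ t. Any common multiple of 10 and 3 is a multiple of their lcm; here gcd(10, 3) = 1, so lcm(10, 3) = 10·3 = 30, so 30 ∣ t.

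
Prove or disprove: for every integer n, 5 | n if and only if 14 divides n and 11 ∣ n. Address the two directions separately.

Both directions fail.

Forward direction. This fails: take n = 5. Certainly 5 ∣ 5, but 14 ∤ 5.

Converse. This fails: take n = 154. Both 14 ∣ 154 and 11 ∣ 154, yet 154 is not a multiple of 5 (since 154 = 30·5 + 4), so 5 ∤ 154.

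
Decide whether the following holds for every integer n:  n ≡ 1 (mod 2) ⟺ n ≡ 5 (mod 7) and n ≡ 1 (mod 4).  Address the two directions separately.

Only the converse holds.

Forward direction. This fails: n = 1 gives 1 ≡ 1 (mod 2) but 1 ≡ 1 (mod 7), so the conjunction on the right does not hold.

Converse. If n ≡ 5 (mod 7) and n ≡ 1 (mod 4), then by the Chinese remainder theorem n ≡ 5 (mod 28). Since 5 ≡ 1 (mod 2) and 2 ∣ 28, we get n ≡ 1 (mod 2).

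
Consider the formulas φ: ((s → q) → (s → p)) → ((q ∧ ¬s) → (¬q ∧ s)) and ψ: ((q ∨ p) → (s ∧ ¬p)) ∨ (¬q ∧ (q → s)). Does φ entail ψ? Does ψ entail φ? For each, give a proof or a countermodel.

Not equivalent: only (⇐) holds.

(⇒) This fails. Under s = T, q = T, p = T, the left side is true but the right side is false.

(⇐) Assume the antecedent. If s is true, the consequent reduces to true regardless of the other variables. If s is false, the antecedent forces (s = F, q = F, p = F) or (s = F, q = F, p = T), and the consequent holds there. Either way the consequent holds.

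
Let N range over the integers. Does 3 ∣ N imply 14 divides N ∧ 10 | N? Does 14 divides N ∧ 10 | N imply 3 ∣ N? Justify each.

Both directions fail.

Forward direction. This fails: take N = 3. Certainly 3 ∣ 3, but 14 ∤ 3.

Converse. This fails: take N = 70. Both 14 ∣ 70 and 10 ∣ 70, yet 70 is not a multiple of 3 (since 70 = 23·3 + 1), so 3 ∤ 70.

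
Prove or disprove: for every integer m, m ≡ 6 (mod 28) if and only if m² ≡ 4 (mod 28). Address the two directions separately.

(⇒) This fails: take m = 6. Then 6 ≡ 6 (mod 28), but 6² = 36 ≡ 8 (mod 28), not 4.

(⇐) This fails: take m = 2. Then 2² = 4 ≡ 4 (mod 28), yet 2 ≡ 2 (mod 28), not 6.

Neither implication holds.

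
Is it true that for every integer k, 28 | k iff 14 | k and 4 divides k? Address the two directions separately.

Both directions hold; the statement is true.

[⇐] Suppose 14 ∣ k and 4 ∣ k. Any common multiple of 14 and 4 is a multiple of their lcm; here lcm(14, 4) = 14·4/gcd(14, 4) = 56/2 = 28, so 28 ∣ k.

[⇒] If 28 ∣ k, write k = 28q. Since 28 = 2·14, k = 14·(2q), so 14 ∣ k; and since 28 = 7·4, k = 4·(7q), so 4 ∣ k.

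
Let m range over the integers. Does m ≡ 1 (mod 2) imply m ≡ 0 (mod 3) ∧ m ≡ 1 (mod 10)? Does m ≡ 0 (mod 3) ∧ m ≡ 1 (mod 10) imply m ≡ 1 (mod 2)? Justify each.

Only the converse holds.

[⇐] If m ≡ 0 (mod 3) and m ≡ 1 (mod 10), then by the Chinese remainder theorem m ≡ 21 (mod 30). Since 21 ≡ 1 (mod 2) and 2 ∣ 30, we get m ≡ 1 (mod 2).

[⇒] This fails: m = 1 gives 1 ≡ 1 (mod 2) but 1 ≡ 1 (mod 3), so the conjunction on the right does not hold.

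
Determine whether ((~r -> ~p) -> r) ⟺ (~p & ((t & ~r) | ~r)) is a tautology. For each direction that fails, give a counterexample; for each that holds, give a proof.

(⇒) fails and (⇐) fails.

(⟹) This fails. Under t = F, r = T, p = F, the left side is true but the right side is false.

(⟸) This fails. Under t = F, r = F, p = F, the left side is false but the right side is true.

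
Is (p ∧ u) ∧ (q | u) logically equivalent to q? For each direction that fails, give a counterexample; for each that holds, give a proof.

[⇒] This fails. Under q = F, p = T, u = T, the left side is true but the right side is false.

[⇐] This fails. Under q = T, p = F, u = F, the left side is false but the right side is true.

Both directions fail.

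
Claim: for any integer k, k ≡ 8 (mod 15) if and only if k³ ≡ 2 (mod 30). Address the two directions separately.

The forward direction fails; the converse holds.

Forward direction. This fails: take k = 23. Then 23 ≡ 8 (mod 15), but 23³ = 12167 ≡ 17 (mod 30), not 2.

Converse. The residues r modulo 30 with r³ ≡ 2 (mod 30) are exactly {8}, and each is ≡ 8 (mod 15).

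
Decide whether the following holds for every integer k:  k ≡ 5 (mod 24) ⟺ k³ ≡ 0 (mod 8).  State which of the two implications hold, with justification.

(⟹) This fails: take k = 5. Then 5 ≡ 5 (mod 24), but 5³ = 125 ≡ 5 (mod 8), not 0.

(⟸) This fails: take k = 0. Then 0³ = 0 ≡ 0 (mod 8), yet 0 ≡ 0 (mod 24), not 5.

Both directions fail.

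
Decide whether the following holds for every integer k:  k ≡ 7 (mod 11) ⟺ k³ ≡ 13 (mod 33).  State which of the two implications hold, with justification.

(⇒) fails; (⇐) holds.

(⟸) The residues r modulo 33 with r³ ≡ 13 (mod 33) are exactly {7}, and each is ≡ 7 (mod 11).

(⟹) This fails: take k = 18. Then 18 ≡ 7 (mod 11), but 18³ = 5832 ≡ 24 (mod 33), not 13.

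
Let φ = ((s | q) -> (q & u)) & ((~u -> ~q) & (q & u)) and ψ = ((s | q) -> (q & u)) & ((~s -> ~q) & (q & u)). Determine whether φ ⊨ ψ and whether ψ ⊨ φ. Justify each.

Forward direction. This fails. Under u = T, s = F, q = T, the left side is true but the right side is false.

Converse. Assume the antecedent. If u is true, the antecedent forces (u = T, s = T, q = T), and the consequent holds there. If u is false, the antecedent cannot hold. Either way the consequent holds.

Only the reverse direction holds.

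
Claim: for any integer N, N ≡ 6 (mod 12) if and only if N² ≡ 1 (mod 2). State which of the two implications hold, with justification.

(⇒) fails and (⇐) fails.

Forward direction. This fails: take N = 6. Then 6 ≡ 6 (mod 12), but 6² = 36 ≡ 0 (mod 2), not 1.

Converse. This fails: take N = 1. Then 1² = 1 ≡ 1 (mod 2), yet 1 ≡ 1 (mod 12), not 6.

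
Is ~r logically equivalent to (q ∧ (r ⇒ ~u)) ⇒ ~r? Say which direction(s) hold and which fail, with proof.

(⇒) Assume the antecedent. If u is true, (q ∧ (r ⇒ ~u)) ⇒ ~r reduces to true regardless of the other variables. If u is false, the antecedent forces (u = F, r = F, q = F) or (u = F, r = F, q = T), and (q ∧ (r ⇒ ~u)) ⇒ ~r holds there. Either way (q ∧ (r ⇒ ~u)) ⇒ ~r holds.

(⇐) This fails. Under u = F, r = T, q = F, the left side is false but the right side is true.

(⇒) holds; (⇐) fails.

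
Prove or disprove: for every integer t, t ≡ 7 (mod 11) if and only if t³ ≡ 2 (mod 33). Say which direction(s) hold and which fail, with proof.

Forward direction. This fails: take t = 7. Then 7 ≡ 7 (mod 11), but 7³ = 343 ≡ 13 (mod 33), not 2.

Converse. The residues r modulo 33 with r³ ≡ 2 (mod 33) are exactly {29}, and each is ≡ 7 (mod 11).

Not equivalent: only (⇐) holds.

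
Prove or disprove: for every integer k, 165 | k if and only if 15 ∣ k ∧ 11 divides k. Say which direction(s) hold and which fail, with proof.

Both directions hold; the statement is true.

Forward direction. If 165 ∣ k, write k = 165q. Since 165 = 11·15, k = 15·(11q), so 15 ∣ k; and since 165 = 15·11, k = 11·(15q), so 11 ∣ k.

Converse. Suppose 15 ∣ k and 11 ∣ k. Any common multiple of 15 and 11 is a multiple of their lcm; here gcd(15, 11) = 1, so lcm(15, 11) = 15·11 = 165, so 165 ∣ k.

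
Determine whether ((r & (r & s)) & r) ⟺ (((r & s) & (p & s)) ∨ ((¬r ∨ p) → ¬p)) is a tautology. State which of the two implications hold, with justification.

(⇒) holds; (⇐) fails.

(→) Assume the antecedent. If r is true, the antecedent forces (r = T, s = T, p = F) or (r = T, s = T, p = T), and the consequent holds there. If r is false, the antecedent cannot hold. Either way the consequent holds.

(←) This fails. Under r = F, s = F, p = F, the left side is false but the right side is true.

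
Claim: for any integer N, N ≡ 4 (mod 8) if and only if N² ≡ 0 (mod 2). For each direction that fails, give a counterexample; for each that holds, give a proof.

(⇒) holds; (⇐) fails.

(⇒) Suppose N ≡ 4 (mod 8). Then N² ≡ 4² = 16 (mod 8), and since 2 ∣ 8, also N² ≡ 0 (mod 2).

(⇐) This fails: take N = 0. Then 0² = 0 ≡ 0 (mod 2), yet 0 ≡ 0 (mod 8), not 4.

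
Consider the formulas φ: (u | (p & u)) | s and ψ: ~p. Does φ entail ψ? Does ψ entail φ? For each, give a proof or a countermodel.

Both directions fail.

(⇒) This fails. Under s = T, p = T, u = F, the left side is true but the right side is false.

(⇐) This fails. Under s = F, p = F, u = F, the left side is false but the right side is true.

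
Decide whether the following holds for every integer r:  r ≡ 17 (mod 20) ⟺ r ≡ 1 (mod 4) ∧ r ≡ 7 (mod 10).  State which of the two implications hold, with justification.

[⇐] If r ≡ 1 (mod 4) and r ≡ 7 (mod 10), then by the Chinese remainder theorem r ≡ 17 (mod 20). This is exactly r ≡ 17 (mod 20).

[⇒] Suppose r ≡ 17 (mod 20); write r = 20j + 17. Since 4 ∣ 20, reducing mod 4 gives r ≡ 17 ≡ 1 (mod 4); since 10 ∣ 20, reducing mod 10 gives r ≡ 17 ≡ 7 (mod 10).

Both directions hold.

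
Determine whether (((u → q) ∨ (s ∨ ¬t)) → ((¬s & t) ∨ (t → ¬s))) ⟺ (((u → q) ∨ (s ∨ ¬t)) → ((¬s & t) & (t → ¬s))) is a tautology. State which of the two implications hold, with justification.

Not equivalent: only (⇐) holds.

(⟹) This fails. Under q = F, u = F, t = F, s = F, the left side is true but the right side is false.

(⟸) Assume the antecedent. If q is true, the antecedent forces (q = T, u = F, t = T, s = F) or (q = T, u = T, t = T, s = F), and the consequent holds there. If q is false, the antecedent forces (q = F, u = F, t = T, s = F) or (q = F, u = T, t = T, s = F), and the consequent holds there. Either way the consequent holds.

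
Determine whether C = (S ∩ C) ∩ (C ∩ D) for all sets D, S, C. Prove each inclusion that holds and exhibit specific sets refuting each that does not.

(⊆) fails; (⊇) holds.

(⊆) This inclusion fails. Take D = ∅, S = ∅, C = {1}; then 1 ∈ C but 1 ∉ (S ∩ C) ∩ (C ∩ D).

(⊇) Let x ∈ (S ∩ C) ∩ (C ∩ D). Then x ∈ D ∩ S ∩ C, from which x ∈ C.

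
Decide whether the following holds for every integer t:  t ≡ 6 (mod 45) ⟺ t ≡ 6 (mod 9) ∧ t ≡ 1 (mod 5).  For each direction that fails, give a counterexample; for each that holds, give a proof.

Both directions hold.

(→) Suppose t ≡ 6 (mod 45); write t = 45j + 6. Since 9 ∣ 45, reducing mod 9 gives t ≡ 6 (mod 9); since 5 ∣ 45, reducing mod 5 gives t ≡ 6 ≡ 1 (mod 5).

(←) Conversely, if t ≡ 6 (mod 9) and t ≡ 1 (mod 5), then by the Chinese remainder theorem t ≡ 6 (mod 45). This is exactly t ≡ 6 (mod 45).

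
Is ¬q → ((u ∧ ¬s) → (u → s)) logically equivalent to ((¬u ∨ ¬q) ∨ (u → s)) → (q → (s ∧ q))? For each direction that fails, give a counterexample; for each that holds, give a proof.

Both directions fail.

(→) This fails. Under s = F, q = T, u = F, the left side is true but the right side is false.

(←) This fails. Under s = F, q = F, u = T, the left side is false but the right side is true.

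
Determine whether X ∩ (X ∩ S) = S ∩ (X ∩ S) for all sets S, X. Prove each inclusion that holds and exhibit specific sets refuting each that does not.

Both inclusions hold; the sets are equal.

(⊆) Let x ∈ X ∩ (X ∩ S). Then x ∈ S ∩ X, from which x ∈ S ∩ (X ∩ S).

(⊇) Let x ∈ S ∩ (X ∩ S). Then x ∈ S ∩ X, from which x ∈ X ∩ (X ∩ S).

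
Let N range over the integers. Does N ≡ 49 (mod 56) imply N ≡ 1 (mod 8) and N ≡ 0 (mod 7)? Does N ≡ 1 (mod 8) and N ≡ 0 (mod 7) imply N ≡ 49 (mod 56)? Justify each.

Equivalent; both directions hold.

(⇒) Suppose N ≡ 49 (mod 56); write N = 56j + 49. Since 8 ∣ 56, reducing mod 8 gives N ≡ 49 ≡ 1 (mod 8); since 7 ∣ 56, reducing mod 7 gives N ≡ 49 ≡ 0 (mod 7).

(⇐) Conversely, if N ≡ 1 (mod 8) and N ≡ 0 (mod 7), then by the Chinese remainder theorem N ≡ 49 (mod 56). This is exactly N ≡ 49 (mod 56).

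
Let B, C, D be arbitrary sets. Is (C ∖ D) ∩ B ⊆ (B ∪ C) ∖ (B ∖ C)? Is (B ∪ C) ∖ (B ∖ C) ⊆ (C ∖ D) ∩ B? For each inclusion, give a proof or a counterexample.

Reverse inclusion. This inclusion fails. Take B = ∅, C = {1}, D = ∅; then 1 ∈ (B ∪ C) ∖ (B ∖ C) but 1 ∉ (C ∖ D) ∩ B.

Forward inclusion. Let x ∈ (C ∖ D) ∩ B. Then x ∈ B ∩ C and x ∉ D, from which x ∈ (B ∪ C) ∖ (B ∖ C).

Only the forward inclusion holds.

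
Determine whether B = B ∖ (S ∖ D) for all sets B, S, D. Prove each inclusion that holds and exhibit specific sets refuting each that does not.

(⟹) This inclusion fails. Take B = {1}, S = {1}, D = ∅; then 1 ∈ B but 1 ∉ B ∖ (S ∖ D).

(⟸) Let x ∈ B ∖ (S ∖ D). Then either x ∈ B and x ∉ S, D; or x ∈ B ∩ D and x ∉ S; or x ∈ B ∩ S ∩ D. In each case x ∈ B, so B ∖ (S ∖ D) ⊆ B.

(⊆) fails; (⊇) holds.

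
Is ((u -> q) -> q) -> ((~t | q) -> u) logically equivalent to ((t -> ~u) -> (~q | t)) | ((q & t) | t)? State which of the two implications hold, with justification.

[⇒] This fails. Under q = T, t = F, u = T, the left side is true but the right side is false.

[⇐] This fails. Under q = T, t = T, u = F, the left side is false but the right side is true.

Neither direction holds.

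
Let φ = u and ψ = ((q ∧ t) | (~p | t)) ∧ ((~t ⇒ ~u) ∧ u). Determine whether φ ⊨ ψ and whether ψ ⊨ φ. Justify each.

[⇐] Assume the antecedent. If q is true, the antecedent forces (q = T, p = F, u = T, t = T) or (q = T, p = T, u = T, t = T), and u holds there. If q is false, the antecedent forces (q = F, p = F, u = T, t = T) or (q = F, p = T, u = T, t = T), and u holds there. Either way u holds.

[⇒] This fails. Under q = F, p = F, u = T, t = F, the left side is true but the right side is false.

Not equivalent: only (⇐) holds.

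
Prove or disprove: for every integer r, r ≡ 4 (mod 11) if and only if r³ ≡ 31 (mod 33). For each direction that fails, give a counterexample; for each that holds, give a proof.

(⇐) The residues r modulo 33 with r³ ≡ 31 (mod 33) are exactly {4}, and each is ≡ 4 (mod 11).

(⇒) This fails: take r = 15. Then 15 ≡ 4 (mod 11), but 15³ = 3375 ≡ 9 (mod 33), not 31.

Not equivalent: only (⇐) holds.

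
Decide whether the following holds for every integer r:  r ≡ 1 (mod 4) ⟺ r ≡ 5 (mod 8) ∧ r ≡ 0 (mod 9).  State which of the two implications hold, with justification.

The forward direction fails; the converse holds.

(⇒) This fails: r = 1 gives 1 ≡ 1 (mod 4) but 1 ≡ 1 (mod 8), so the conjunction on the right does not hold.

(⇐) Conversely, if r ≡ 5 (mod 8) and r ≡ 0 (mod 9), then by the Chinese remainder theorem r ≡ 45 (mod 72). Since 45 ≡ 1 (mod 4) and 4 ∣ 72, we get r ≡ 1 (mod 4).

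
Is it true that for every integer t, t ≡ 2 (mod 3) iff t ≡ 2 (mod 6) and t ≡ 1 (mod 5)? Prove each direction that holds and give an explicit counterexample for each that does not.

Only the reverse direction holds.

Forward direction. This fails: t = 2 gives 2 ≡ 2 (mod 3) but 2 ≡ 2 (mod 5), so the conjunction on the right does not hold.

Converse. If t ≡ 2 (mod 6) and t ≡ 1 (mod 5), then by the Chinese remainder theorem t ≡ 26 (mod 30). Since 26 ≡ 2 (mod 3) and 3 ∣ 30, we get t ≡ 2 (mod 3).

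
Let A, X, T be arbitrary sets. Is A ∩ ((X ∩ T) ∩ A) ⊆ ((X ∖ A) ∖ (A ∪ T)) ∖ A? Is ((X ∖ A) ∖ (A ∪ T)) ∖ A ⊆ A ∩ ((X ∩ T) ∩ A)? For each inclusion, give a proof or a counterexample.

Neither inclusion holds.

(⊆) This inclusion fails. Take A = {1}, X = {1}, T = {1}; then 1 ∈ A ∩ ((X ∩ T) ∩ A) but 1 ∉ ((X ∖ A) ∖ (A ∪ T)) ∖ A.

(⊇) This inclusion fails. Take A = ∅, X = {1}, T = ∅; then 1 ∈ ((X ∖ A) ∖ (A ∪ T)) ∖ A but 1 ∉ A ∩ ((X ∩ T) ∩ A).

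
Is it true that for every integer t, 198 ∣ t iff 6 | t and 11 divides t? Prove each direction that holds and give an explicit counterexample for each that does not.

[⇒] If 198 ∣ t, write t = 198q. Since 198 = 33·6, t = 6·(33q), so 6 ∣ t; and since 198 = 18·11, t = 11·(18q), so 11 ∣ t.

[⇐] This fails: take t = 66. Both 6 ∣ 66 and 11 ∣ 66, yet 66 is not a multiple of 198 (since 66 = 0·198 + 66), so 198 ∤ 66.

Only the forward direction holds.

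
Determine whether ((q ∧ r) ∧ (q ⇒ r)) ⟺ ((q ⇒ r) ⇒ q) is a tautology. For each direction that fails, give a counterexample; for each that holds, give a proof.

Only the forward direction holds.

[⇐] This fails. Under r = F, q = T, the left side is false but the right side is true.

[⇒] Assume the antecedent. If r is true, the antecedent forces (r = T, q = T), and (q ⇒ r) ⇒ q holds there. If r is false, the antecedent cannot hold. Either way (q ⇒ r) ⇒ q holds.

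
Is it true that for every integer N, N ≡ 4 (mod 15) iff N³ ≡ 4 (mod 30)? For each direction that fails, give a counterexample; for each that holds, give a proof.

Not equivalent: only (⇐) holds.

(⟹) This fails: take N = 19. Then 19 ≡ 4 (mod 15), but 19³ = 6859 ≡ 19 (mod 30), not 4.

(⟸) Conversely, the residues r modulo 30 with r³ ≡ 4 (mod 30) are exactly {4}, and each is ≡ 4 (mod 15).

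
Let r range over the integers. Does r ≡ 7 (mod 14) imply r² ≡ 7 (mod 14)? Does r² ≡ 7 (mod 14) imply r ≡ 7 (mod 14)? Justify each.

Forward direction. Suppose r ≡ 7 (mod 14). Write r = 14j + 7. Then (14j + 7)² = 196j² + 196j + 49 = 14(14j² + 14j + 3) + 7, so r² ≡ 7 (mod 14).

Converse. Suppose r² ≡ 7 (mod 14). The only residue r in {0, …, 13} with r² ≡ 7 (mod 14) is r = 7, so r ≡ 7 (mod 14).

Equivalent; both directions hold.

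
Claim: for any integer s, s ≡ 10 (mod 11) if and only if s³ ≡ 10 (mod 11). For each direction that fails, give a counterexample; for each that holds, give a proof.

Equivalent; both directions hold.

(←) Suppose s³ ≡ 10 (mod 11). The only residue r in {0, …, 10} with r³ ≡ 10 (mod 11) is r = 10, so s ≡ 10 (mod 11).

(→) Suppose s ≡ 10 (mod 11). Write s = 11j + 10. Then (11j + 10)³ = 1331j³ + 3630j² + 3300j + 1000 = 11(121j³ + 330j² + 300j + 90) + 10, so s³ ≡ 10 (mod 11).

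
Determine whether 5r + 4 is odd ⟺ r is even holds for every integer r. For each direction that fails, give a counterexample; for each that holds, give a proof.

Forward direction. This fails: r = 5 gives 5r + 4 = 29, which is odd, but 5 is odd, not even.

Converse. This also fails: r = 4 is even, but 5r + 4 = 24 is even, not odd.

Neither direction holds.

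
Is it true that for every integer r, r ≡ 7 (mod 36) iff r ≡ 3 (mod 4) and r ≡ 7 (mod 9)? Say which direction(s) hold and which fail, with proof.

Forward direction. Suppose r ≡ 7 (mod 36); write r = 36j + 7. Since 4 ∣ 36, reducing mod 4 gives r ≡ 7 ≡ 3 (mod 4); since 9 ∣ 36, reducing mod 9 gives r ≡ 7 (mod 9).

Converse. If r ≡ 3 (mod 4) and r ≡ 7 (mod 9), then by the Chinese remainder theorem r ≡ 7 (mod 36). This is exactly r ≡ 7 (mod 36).

The biconditional holds.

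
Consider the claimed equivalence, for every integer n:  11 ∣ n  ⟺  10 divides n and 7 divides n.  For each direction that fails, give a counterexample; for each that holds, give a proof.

Neither direction holds.

Forward direction. This fails: take n = 11. Certainly 11 ∣ 11, but 10 ∤ 11.

Converse. This fails: take n = 70. Both 10 ∣ 70 and 7 ∣ 70, yet 70 is not a multiple of 11 (since 70 = 6·11 + 4), so 11 ∤ 70.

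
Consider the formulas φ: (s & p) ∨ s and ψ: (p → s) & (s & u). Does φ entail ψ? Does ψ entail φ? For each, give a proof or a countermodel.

(⟹) This fails. Under u = F, s = T, p = F, the left side is true but the right side is false.

(⟸) Assume the antecedent. If u is true, the antecedent forces (u = T, s = T, p = F) or (u = T, s = T, p = T), and (s & p) ∨ s holds there. If u is false, the antecedent cannot hold. Either way (s & p) ∨ s holds.

The forward direction fails; the converse holds.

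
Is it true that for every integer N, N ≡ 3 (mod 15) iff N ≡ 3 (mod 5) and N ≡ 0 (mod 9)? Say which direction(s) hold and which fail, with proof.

Only the reverse direction holds.

(⟹) This fails: N = 33 gives 33 ≡ 3 (mod 15) but 33 ≡ 6 (mod 9), so the conjunction on the right does not hold.

(⟸) Conversely, if N ≡ 3 (mod 5) and N ≡ 0 (mod 9), then by the Chinese remainder theorem N ≡ 18 (mod 45). Since 18 ≡ 3 (mod 15) and 15 ∣ 45, we get N ≡ 3 (mod 15).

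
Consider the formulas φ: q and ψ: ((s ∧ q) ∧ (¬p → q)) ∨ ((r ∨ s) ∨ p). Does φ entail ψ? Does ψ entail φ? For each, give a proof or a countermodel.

(⇒) This fails. Under q = T, r = F, p = F, s = F, the left side is true but the right side is false.

(⇐) This fails. Under q = F, r = T, p = F, s = F, the left side is false but the right side is true.

Neither implication holds.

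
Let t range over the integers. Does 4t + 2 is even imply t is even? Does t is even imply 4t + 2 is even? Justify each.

(⟹) This fails: take t = 7. Then 4t + 2 = 30, which is even, yet t = 7 is odd, not even.

(⟸) Suppose t is even. Since 4 is even, 4t is even for every t, so 4t + 2 has the same parity as 2, which is even. Hence 4t + 2 is even.

Only the reverse direction holds.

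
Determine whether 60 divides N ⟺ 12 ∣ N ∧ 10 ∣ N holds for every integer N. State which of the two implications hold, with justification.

Both directions hold.

(→) If 60 ∣ N, write N = 60q. Since 60 = 5·12, N = 12·(5q), so 12 ∣ N; and since 60 = 6·10, N = 10·(6q), so 10 ∣ N.

(←) Suppose 12 ∣ N and 10 ∣ N. Any common multiple of 12 and 10 is a multiple of their lcm; here lcm(12, 10) = 12·10/gcd(12, 10) = 120/2 = 60, so 60 ∣ N.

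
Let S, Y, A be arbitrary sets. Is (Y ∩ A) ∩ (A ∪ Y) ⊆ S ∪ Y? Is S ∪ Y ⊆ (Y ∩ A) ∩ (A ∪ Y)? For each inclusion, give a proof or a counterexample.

(⊆) holds; (⊇) fails.

Forward inclusion. Let x ∈ (Y ∩ A) ∩ (A ∪ Y). Then either x ∈ Y ∩ A and x ∉ S; or x ∈ S ∩ Y ∩ A. In each case x ∈ S ∪ Y, so (Y ∩ A) ∩ (A ∪ Y) ⊆ S ∪ Y.

Reverse inclusion. This inclusion fails. Take S = {1}, Y = ∅, A = ∅; then 1 ∈ S ∪ Y but 1 ∉ (Y ∩ A) ∩ (A ∪ Y).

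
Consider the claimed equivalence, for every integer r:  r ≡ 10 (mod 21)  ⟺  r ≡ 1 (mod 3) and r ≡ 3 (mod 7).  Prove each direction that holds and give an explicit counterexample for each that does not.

(→) Suppose r ≡ 10 (mod 21); write r = 21j + 10. Since 3 ∣ 21, reducing mod 3 gives r ≡ 10 ≡ 1 (mod 3); since 7 ∣ 21, reducing mod 7 gives r ≡ 10 ≡ 3 (mod 7).

(←) Conversely, if r ≡ 1 (mod 3) and r ≡ 3 (mod 7), then by the Chinese remainder theorem r ≡ 10 (mod 21). This is exactly r ≡ 10 (mod 21).

Both directions hold.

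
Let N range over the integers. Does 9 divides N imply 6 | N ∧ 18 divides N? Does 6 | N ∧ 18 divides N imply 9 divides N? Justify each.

(⟹) This fails: take N = 9. Certainly 9 ∣ 9, but 6 ∤ 9.

(⟸) Suppose 6 ∣ N and 18 ∣ N. Any common multiple of 6 and 18 is a multiple of their lcm; here lcm(6, 18) = 6·18/gcd(6, 18) = 108/6 = 18, so 18 ∣ N. Since 9 ∣ 18, it follows that 9 ∣ N.

Only the converse holds.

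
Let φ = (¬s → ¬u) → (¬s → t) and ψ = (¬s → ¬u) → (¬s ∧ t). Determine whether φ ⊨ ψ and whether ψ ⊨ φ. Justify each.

(⟹) This fails. Under t = F, u = F, s = T, the left side is true but the right side is false.

(⟸) Assume the antecedent. If t is true, (¬s → ¬u) → (¬s → t) reduces to true regardless of the other variables. If t is false, the antecedent forces (t = F, u = T, s = F), and (¬s → ¬u) → (¬s → t) holds there. Either way (¬s → ¬u) → (¬s → t) holds.

(⇒) fails; (⇐) holds.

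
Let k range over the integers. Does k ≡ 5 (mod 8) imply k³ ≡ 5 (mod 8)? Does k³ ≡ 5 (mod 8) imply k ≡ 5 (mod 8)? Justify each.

Both implications hold.

(→) Suppose k ≡ 5 (mod 8). Write k = 8j + 5. Then (8j + 5)³ = 512j³ + 960j² + 600j + 125 = 8(64j³ + 120j² + 75j + 15) + 5, so k³ ≡ 5 (mod 8).

(←) For the converse, argue contrapositively. If k ≢ 5 (mod 8), then k is congruent to one of 0, 1, 2, 3, 4, 6, 7 modulo 8, and these give k³ ≡ 0, 1, 0, 3, 0, 0, 7 respectively — never 5.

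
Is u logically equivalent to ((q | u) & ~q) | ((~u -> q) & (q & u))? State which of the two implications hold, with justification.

(→) Assume the antecedent. If q is true, the antecedent forces (q = T, u = T), and the consequent holds there. If q is false, the antecedent forces (q = F, u = T), and the consequent holds there. Either way the consequent holds.

(←) Assume the antecedent. If q is true, the antecedent forces (q = T, u = T), and u holds there. If q is false, the antecedent forces (q = F, u = T), and u holds there. Either way u holds.

Both implications hold.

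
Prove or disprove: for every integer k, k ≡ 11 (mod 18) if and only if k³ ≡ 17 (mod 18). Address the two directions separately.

The forward direction holds; the converse fails.

Forward direction. Suppose k ≡ 11 (mod 18). Write k = 18j + 11. Then (18j + 11)³ = 5832j³ + 10692j² + 6534j + 1331 = 18(324j³ + 594j² + 363j + 73) + 17, so k³ ≡ 17 (mod 18).

Converse. This fails: take k = 5. Then 5³ = 125 ≡ 17 (mod 18), yet 5 ≡ 5 (mod 18), not 11.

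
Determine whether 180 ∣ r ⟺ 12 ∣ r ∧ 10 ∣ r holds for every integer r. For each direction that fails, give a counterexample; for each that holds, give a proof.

Not equivalent: only (⇒) holds.

(⇒) If 180 ∣ r, write r = 180q. Since 180 = 15·12, r = 12·(15q), so 12 ∣ r; and since 180 = 18·10, r = 10·(18q), so 10 ∣ r.

(⇐) This fails: take r = 60. Both 12 ∣ 60 and 10 ∣ 60, yet 60 is not a multiple of 180 (since 60 = 0·180 + 60), so 180 ∤ 60.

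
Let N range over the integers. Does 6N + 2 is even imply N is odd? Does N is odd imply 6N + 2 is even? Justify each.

(⇒) fails; (⇐) holds.

[⇐] Suppose N is odd. Since 6 is even, 6N is even for every N, so 6N + 2 has the same parity as 2, which is even. Hence 6N + 2 is even.

[⇒] This fails: take N = 0. Then 6N + 2 = 2, which is even, yet N = 0 is even, not odd.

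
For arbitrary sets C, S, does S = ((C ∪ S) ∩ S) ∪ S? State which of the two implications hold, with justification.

Forward inclusion. Let x ∈ S. Then either x ∈ S and x ∉ C; or x ∈ C ∩ S. In each case x ∈ ((C ∪ S) ∩ S) ∪ S, so S ⊆ ((C ∪ S) ∩ S) ∪ S.

Reverse inclusion. Let x ∈ ((C ∪ S) ∩ S) ∪ S. Then either x ∈ S and x ∉ C; or x ∈ C ∩ S. In each case x ∈ S, so ((C ∪ S) ∩ S) ∪ S ⊆ S.

Both inclusions hold.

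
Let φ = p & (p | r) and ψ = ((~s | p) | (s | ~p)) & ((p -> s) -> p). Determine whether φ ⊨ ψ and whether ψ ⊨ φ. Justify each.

Both implications hold.

Converse. Assume the antecedent. If p is true, p & (p | r) reduces to true regardless of the other variables. If p is false, the antecedent cannot hold. Either way p & (p | r) holds.

Forward direction. Assume the antecedent. If p is true, the consequent reduces to true regardless of the other variables. If p is false, the antecedent cannot hold. Either way the consequent holds.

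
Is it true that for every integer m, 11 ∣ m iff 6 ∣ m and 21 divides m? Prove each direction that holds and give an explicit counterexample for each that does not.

[⇒] This fails: take m = 11. Certainly 11 ∣ 11, but 6 ∤ 11.

[⇐] This fails: take m = 42. Both 6 ∣ 42 and 21 ∣ 42, yet 42 is not a multiple of 11 (since 42 = 3·11 + 9), so 11 ∤ 42.

Neither implication holds.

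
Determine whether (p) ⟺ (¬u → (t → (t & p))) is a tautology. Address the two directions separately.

(⟹) Assume the antecedent. If p is true, ¬u → (t → (t & p)) reduces to true regardless of the other variables. If p is false, the antecedent cannot hold. Either way ¬u → (t → (t & p)) holds.

(⟸) This fails. Under p = F, t = F, u = F, the left side is false but the right side is true.

Only the forward implication holds.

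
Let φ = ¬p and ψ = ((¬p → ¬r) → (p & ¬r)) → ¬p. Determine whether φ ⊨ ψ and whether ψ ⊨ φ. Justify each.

(⟸) This fails. Under r = T, p = T, the left side is false but the right side is true.

(⟹) Assume the antecedent. If r is true, ((¬p → ¬r) → (p & ¬r)) → ¬p reduces to true regardless of the other variables. If r is false, the antecedent forces (r = F, p = F), and ((¬p → ¬r) → (p & ¬r)) → ¬p holds there. Either way ((¬p → ¬r) → (p & ¬r)) → ¬p holds.

Only the forward direction holds.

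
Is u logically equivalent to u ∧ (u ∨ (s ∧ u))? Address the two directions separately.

[⇐] Assume the antecedent. If s is true, the antecedent forces (s = T, u = T), and u holds there. If s is false, the antecedent forces (s = F, u = T), and u holds there. Either way u holds.

[⇒] Assume the antecedent. If s is true, the antecedent forces (s = T, u = T), and u ∧ (u ∨ (s ∧ u)) holds there. If s is false, the antecedent forces (s = F, u = T), and u ∧ (u ∨ (s ∧ u)) holds there. Either way u ∧ (u ∨ (s ∧ u)) holds.

Both directions hold; the statement is true.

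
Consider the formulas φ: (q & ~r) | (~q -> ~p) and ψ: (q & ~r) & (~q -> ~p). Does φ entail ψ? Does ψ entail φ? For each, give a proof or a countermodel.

Not equivalent: only (⇐) holds.

(→) This fails. Under r = F, p = F, q = F, the left side is true but the right side is false.

(←) Assume the antecedent. If r is true, the antecedent cannot hold. If r is false, the antecedent forces (r = F, p = F, q = T) or (r = F, p = T, q = T), and (q & ~r) | (~q -> ~p) holds there. Either way (q & ~r) | (~q -> ~p) holds.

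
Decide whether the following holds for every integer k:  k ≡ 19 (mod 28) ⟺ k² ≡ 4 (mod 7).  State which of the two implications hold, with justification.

Only the forward direction holds.

(→) Suppose k ≡ 19 (mod 28). Then k² ≡ 19² = 361 (mod 28), and since 7 ∣ 28, also k² ≡ 4 (mod 7).

(←) This fails: take k = 2. Then 2² = 4 ≡ 4 (mod 7), yet 2 ≡ 2 (mod 28), not 19.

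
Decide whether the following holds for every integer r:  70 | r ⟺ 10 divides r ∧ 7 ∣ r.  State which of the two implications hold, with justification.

Equivalent; both directions hold.

(⟹) If 70 ∣ r, write r = 70q. Since 70 = 7·10, r = 10·(7q), so 10 ∣ r; and since 70 = 10·7, r = 7·(10q), so 7 ∣ r.

(⟸) Suppose 10 ∣ r and 7 ∣ r. Any common multiple of 10 and 7 is a multiple of their lcm; here gcd(10, 7) = 1, so lcm(10, 7) = 10·7 = 70, so 70 ∣ r.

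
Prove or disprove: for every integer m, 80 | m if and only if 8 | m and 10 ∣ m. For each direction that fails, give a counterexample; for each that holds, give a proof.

[⇒] If 80 ∣ m, write m = 80q. Since 80 = 10·8, m = 8·(10q), so 8 ∣ m; and since 80 = 8·10, m = 10·(8q), so 10 ∣ m.

[⇐] This fails: take m = 40. Both 8 ∣ 40 and 10 ∣ 40, yet 40 is not a multiple of 80 (since 40 = 0·80 + 40), so 80 ∤ 40.

Not equivalent: only (⇒) holds.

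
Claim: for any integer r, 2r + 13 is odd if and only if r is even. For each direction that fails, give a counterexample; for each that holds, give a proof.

Only the converse holds.

[⇐] Suppose r is even. Since 2 is even, 2r is even for every r, so 2r + 13 has the same parity as 13, which is odd. Hence 2r + 13 is odd.

[⇒] This fails: take r = 5. Then 2r + 13 = 23, which is odd, yet r = 5 is odd, not even.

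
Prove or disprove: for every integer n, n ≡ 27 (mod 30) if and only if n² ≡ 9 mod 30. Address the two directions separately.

Only the forward direction holds.

(⇒) Suppose n ≡ 27 (mod 30). Write n = 30j + 27. Then (30j + 27)² = 900j² + 1620j + 729 = 30(30j² + 54j + 24) + 9, so n² ≡ 9 (mod 30).

(⇐) This fails: take n = 3. Then 3² = 9 ≡ 9 (mod 30), yet 3 ≡ 3 (mod 30), not 27.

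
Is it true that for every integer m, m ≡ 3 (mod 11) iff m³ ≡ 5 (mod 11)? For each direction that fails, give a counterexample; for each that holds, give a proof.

[⇐] For the converse, argue contrapositively. If m ≢ 3 (mod 11), then m is congruent to one of 0, 1, 2, 4, 5, 6, 7, 8, 9, 10 modulo 11, and these give m³ ≡ 0, 1, 8, 9, 4, 7, 2, 6, 3, 10 respectively — never 5.

[⇒] Suppose m ≡ 3 (mod 11). Write m = 11j + 3. Then (11j + 3)³ = 1331j³ + 1089j² + 297j + 27 = 11(121j³ + 99j² + 27j + 2) + 5, so m³ ≡ 5 (mod 11).

Both directions hold.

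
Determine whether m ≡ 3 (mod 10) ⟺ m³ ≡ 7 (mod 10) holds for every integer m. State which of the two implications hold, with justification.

Equivalent; both directions hold.

Forward direction. Suppose m ≡ 3 (mod 10). Write m = 10j + 3. Then (10j + 3)³ = 1000j³ + 900j² + 270j + 27 = 10(100j³ + 90j² + 27j + 2) + 7, so m³ ≡ 7 (mod 10).

Converse. For the converse, argue contrapositively. If m ≢ 3 (mod 10), then m is congruent to one of 0, 1, 2, 4, 5, 6, 7, 8, 9 modulo 10, and these give m³ ≡ 0, 1, 8, 4, 5, 6, 3, 2, 9 respectively — never 7.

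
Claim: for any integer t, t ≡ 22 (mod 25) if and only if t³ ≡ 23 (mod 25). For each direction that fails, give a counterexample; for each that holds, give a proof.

(←) Suppose t³ ≡ 23 (mod 25). The only residue r in {0, …, 24} with r³ ≡ 23 (mod 25) is r = 22, so t ≡ 22 (mod 25).

(→) Suppose t ≡ 22 (mod 25). Write t = 25j + 22. Then (25j + 22)³ = 15625j³ + 41250j² + 36300j + 10648 = 25(625j³ + 1650j² + 1452j + 425) + 23, so t³ ≡ 23 (mod 25).

Both directions hold.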